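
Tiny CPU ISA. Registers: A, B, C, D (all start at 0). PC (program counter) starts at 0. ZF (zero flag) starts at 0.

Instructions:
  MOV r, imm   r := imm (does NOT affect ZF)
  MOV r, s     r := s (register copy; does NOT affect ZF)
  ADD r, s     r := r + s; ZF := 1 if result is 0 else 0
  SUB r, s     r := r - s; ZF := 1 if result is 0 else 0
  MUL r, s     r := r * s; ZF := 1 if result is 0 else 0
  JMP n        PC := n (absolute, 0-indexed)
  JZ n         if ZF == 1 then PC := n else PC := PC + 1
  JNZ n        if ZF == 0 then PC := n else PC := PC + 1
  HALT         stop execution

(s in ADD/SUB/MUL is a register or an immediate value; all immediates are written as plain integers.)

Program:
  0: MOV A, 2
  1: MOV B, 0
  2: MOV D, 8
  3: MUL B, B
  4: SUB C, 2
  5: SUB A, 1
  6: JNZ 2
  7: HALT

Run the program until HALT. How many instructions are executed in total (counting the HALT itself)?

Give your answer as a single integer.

Answer: 13

Derivation:
Step 1: PC=0 exec 'MOV A, 2'. After: A=2 B=0 C=0 D=0 ZF=0 PC=1
Step 2: PC=1 exec 'MOV B, 0'. After: A=2 B=0 C=0 D=0 ZF=0 PC=2
Step 3: PC=2 exec 'MOV D, 8'. After: A=2 B=0 C=0 D=8 ZF=0 PC=3
Step 4: PC=3 exec 'MUL B, B'. After: A=2 B=0 C=0 D=8 ZF=1 PC=4
Step 5: PC=4 exec 'SUB C, 2'. After: A=2 B=0 C=-2 D=8 ZF=0 PC=5
Step 6: PC=5 exec 'SUB A, 1'. After: A=1 B=0 C=-2 D=8 ZF=0 PC=6
Step 7: PC=6 exec 'JNZ 2'. After: A=1 B=0 C=-2 D=8 ZF=0 PC=2
Step 8: PC=2 exec 'MOV D, 8'. After: A=1 B=0 C=-2 D=8 ZF=0 PC=3
Step 9: PC=3 exec 'MUL B, B'. After: A=1 B=0 C=-2 D=8 ZF=1 PC=4
Step 10: PC=4 exec 'SUB C, 2'. After: A=1 B=0 C=-4 D=8 ZF=0 PC=5
Step 11: PC=5 exec 'SUB A, 1'. After: A=0 B=0 C=-4 D=8 ZF=1 PC=6
Step 12: PC=6 exec 'JNZ 2'. After: A=0 B=0 C=-4 D=8 ZF=1 PC=7
Step 13: PC=7 exec 'HALT'. After: A=0 B=0 C=-4 D=8 ZF=1 PC=7 HALTED
Total instructions executed: 13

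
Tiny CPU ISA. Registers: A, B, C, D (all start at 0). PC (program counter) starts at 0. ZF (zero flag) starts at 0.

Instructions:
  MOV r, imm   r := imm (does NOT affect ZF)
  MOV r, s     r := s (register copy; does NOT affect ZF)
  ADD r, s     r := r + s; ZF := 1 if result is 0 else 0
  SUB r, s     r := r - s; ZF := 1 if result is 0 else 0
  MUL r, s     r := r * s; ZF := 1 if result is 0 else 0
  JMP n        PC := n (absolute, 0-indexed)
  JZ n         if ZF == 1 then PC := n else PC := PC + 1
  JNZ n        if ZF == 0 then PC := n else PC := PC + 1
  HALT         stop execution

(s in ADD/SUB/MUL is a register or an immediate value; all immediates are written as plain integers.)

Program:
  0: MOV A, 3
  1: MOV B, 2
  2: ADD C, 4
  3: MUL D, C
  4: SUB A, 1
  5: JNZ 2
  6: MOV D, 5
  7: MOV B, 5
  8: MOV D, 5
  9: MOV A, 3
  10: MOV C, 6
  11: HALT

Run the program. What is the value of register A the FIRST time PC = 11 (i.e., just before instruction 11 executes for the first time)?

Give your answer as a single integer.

Step 1: PC=0 exec 'MOV A, 3'. After: A=3 B=0 C=0 D=0 ZF=0 PC=1
Step 2: PC=1 exec 'MOV B, 2'. After: A=3 B=2 C=0 D=0 ZF=0 PC=2
Step 3: PC=2 exec 'ADD C, 4'. After: A=3 B=2 C=4 D=0 ZF=0 PC=3
Step 4: PC=3 exec 'MUL D, C'. After: A=3 B=2 C=4 D=0 ZF=1 PC=4
Step 5: PC=4 exec 'SUB A, 1'. After: A=2 B=2 C=4 D=0 ZF=0 PC=5
Step 6: PC=5 exec 'JNZ 2'. After: A=2 B=2 C=4 D=0 ZF=0 PC=2
Step 7: PC=2 exec 'ADD C, 4'. After: A=2 B=2 C=8 D=0 ZF=0 PC=3
Step 8: PC=3 exec 'MUL D, C'. After: A=2 B=2 C=8 D=0 ZF=1 PC=4
Step 9: PC=4 exec 'SUB A, 1'. After: A=1 B=2 C=8 D=0 ZF=0 PC=5
Step 10: PC=5 exec 'JNZ 2'. After: A=1 B=2 C=8 D=0 ZF=0 PC=2
Step 11: PC=2 exec 'ADD C, 4'. After: A=1 B=2 C=12 D=0 ZF=0 PC=3
Step 12: PC=3 exec 'MUL D, C'. After: A=1 B=2 C=12 D=0 ZF=1 PC=4
Step 13: PC=4 exec 'SUB A, 1'. After: A=0 B=2 C=12 D=0 ZF=1 PC=5
Step 14: PC=5 exec 'JNZ 2'. After: A=0 B=2 C=12 D=0 ZF=1 PC=6
Step 15: PC=6 exec 'MOV D, 5'. After: A=0 B=2 C=12 D=5 ZF=1 PC=7
Step 16: PC=7 exec 'MOV B, 5'. After: A=0 B=5 C=12 D=5 ZF=1 PC=8
Step 17: PC=8 exec 'MOV D, 5'. After: A=0 B=5 C=12 D=5 ZF=1 PC=9
Step 18: PC=9 exec 'MOV A, 3'. After: A=3 B=5 C=12 D=5 ZF=1 PC=10
Step 19: PC=10 exec 'MOV C, 6'. After: A=3 B=5 C=6 D=5 ZF=1 PC=11
First time PC=11: A=3

3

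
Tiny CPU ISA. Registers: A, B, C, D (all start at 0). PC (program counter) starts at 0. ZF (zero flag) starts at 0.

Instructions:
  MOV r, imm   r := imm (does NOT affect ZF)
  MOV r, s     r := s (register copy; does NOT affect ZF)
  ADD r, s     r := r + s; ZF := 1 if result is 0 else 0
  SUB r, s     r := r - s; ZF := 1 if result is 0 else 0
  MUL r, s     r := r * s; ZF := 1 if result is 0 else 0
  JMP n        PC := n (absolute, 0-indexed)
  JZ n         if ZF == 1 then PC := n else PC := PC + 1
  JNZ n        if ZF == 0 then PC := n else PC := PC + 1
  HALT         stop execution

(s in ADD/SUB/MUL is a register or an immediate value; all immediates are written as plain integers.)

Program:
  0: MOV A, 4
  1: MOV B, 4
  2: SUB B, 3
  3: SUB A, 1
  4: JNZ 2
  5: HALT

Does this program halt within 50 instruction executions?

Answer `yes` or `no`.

Step 1: PC=0 exec 'MOV A, 4'. After: A=4 B=0 C=0 D=0 ZF=0 PC=1
Step 2: PC=1 exec 'MOV B, 4'. After: A=4 B=4 C=0 D=0 ZF=0 PC=2
Step 3: PC=2 exec 'SUB B, 3'. After: A=4 B=1 C=0 D=0 ZF=0 PC=3
Step 4: PC=3 exec 'SUB A, 1'. After: A=3 B=1 C=0 D=0 ZF=0 PC=4
Step 5: PC=4 exec 'JNZ 2'. After: A=3 B=1 C=0 D=0 ZF=0 PC=2
Step 6: PC=2 exec 'SUB B, 3'. After: A=3 B=-2 C=0 D=0 ZF=0 PC=3
Step 7: PC=3 exec 'SUB A, 1'. After: A=2 B=-2 C=0 D=0 ZF=0 PC=4
Step 8: PC=4 exec 'JNZ 2'. After: A=2 B=-2 C=0 D=0 ZF=0 PC=2
Step 9: PC=2 exec 'SUB B, 3'. After: A=2 B=-5 C=0 D=0 ZF=0 PC=3
Step 10: PC=3 exec 'SUB A, 1'. After: A=1 B=-5 C=0 D=0 ZF=0 PC=4
Step 11: PC=4 exec 'JNZ 2'. After: A=1 B=-5 C=0 D=0 ZF=0 PC=2
Step 12: PC=2 exec 'SUB B, 3'. After: A=1 B=-8 C=0 D=0 ZF=0 PC=3
Step 13: PC=3 exec 'SUB A, 1'. After: A=0 B=-8 C=0 D=0 ZF=1 PC=4
Step 14: PC=4 exec 'JNZ 2'. After: A=0 B=-8 C=0 D=0 ZF=1 PC=5
Step 15: PC=5 exec 'HALT'. After: A=0 B=-8 C=0 D=0 ZF=1 PC=5 HALTED

Answer: yes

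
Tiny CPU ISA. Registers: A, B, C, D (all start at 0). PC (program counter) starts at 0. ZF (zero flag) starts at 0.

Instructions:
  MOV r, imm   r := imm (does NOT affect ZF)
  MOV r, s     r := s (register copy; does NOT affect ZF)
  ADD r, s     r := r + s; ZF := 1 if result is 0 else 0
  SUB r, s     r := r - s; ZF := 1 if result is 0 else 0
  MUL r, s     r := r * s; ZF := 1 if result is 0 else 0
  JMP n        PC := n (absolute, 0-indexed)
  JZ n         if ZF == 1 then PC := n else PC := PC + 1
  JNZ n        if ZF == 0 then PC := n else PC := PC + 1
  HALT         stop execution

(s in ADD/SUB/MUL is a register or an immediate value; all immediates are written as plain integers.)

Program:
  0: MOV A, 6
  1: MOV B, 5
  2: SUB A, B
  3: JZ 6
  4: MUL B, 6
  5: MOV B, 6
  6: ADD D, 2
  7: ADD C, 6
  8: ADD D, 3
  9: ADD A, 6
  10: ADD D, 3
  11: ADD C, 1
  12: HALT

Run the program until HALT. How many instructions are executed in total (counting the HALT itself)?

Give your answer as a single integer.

Answer: 13

Derivation:
Step 1: PC=0 exec 'MOV A, 6'. After: A=6 B=0 C=0 D=0 ZF=0 PC=1
Step 2: PC=1 exec 'MOV B, 5'. After: A=6 B=5 C=0 D=0 ZF=0 PC=2
Step 3: PC=2 exec 'SUB A, B'. After: A=1 B=5 C=0 D=0 ZF=0 PC=3
Step 4: PC=3 exec 'JZ 6'. After: A=1 B=5 C=0 D=0 ZF=0 PC=4
Step 5: PC=4 exec 'MUL B, 6'. After: A=1 B=30 C=0 D=0 ZF=0 PC=5
Step 6: PC=5 exec 'MOV B, 6'. After: A=1 B=6 C=0 D=0 ZF=0 PC=6
Step 7: PC=6 exec 'ADD D, 2'. After: A=1 B=6 C=0 D=2 ZF=0 PC=7
Step 8: PC=7 exec 'ADD C, 6'. After: A=1 B=6 C=6 D=2 ZF=0 PC=8
Step 9: PC=8 exec 'ADD D, 3'. After: A=1 B=6 C=6 D=5 ZF=0 PC=9
Step 10: PC=9 exec 'ADD A, 6'. After: A=7 B=6 C=6 D=5 ZF=0 PC=10
Step 11: PC=10 exec 'ADD D, 3'. After: A=7 B=6 C=6 D=8 ZF=0 PC=11
Step 12: PC=11 exec 'ADD C, 1'. After: A=7 B=6 C=7 D=8 ZF=0 PC=12
Step 13: PC=12 exec 'HALT'. After: A=7 B=6 C=7 D=8 ZF=0 PC=12 HALTED
Total instructions executed: 13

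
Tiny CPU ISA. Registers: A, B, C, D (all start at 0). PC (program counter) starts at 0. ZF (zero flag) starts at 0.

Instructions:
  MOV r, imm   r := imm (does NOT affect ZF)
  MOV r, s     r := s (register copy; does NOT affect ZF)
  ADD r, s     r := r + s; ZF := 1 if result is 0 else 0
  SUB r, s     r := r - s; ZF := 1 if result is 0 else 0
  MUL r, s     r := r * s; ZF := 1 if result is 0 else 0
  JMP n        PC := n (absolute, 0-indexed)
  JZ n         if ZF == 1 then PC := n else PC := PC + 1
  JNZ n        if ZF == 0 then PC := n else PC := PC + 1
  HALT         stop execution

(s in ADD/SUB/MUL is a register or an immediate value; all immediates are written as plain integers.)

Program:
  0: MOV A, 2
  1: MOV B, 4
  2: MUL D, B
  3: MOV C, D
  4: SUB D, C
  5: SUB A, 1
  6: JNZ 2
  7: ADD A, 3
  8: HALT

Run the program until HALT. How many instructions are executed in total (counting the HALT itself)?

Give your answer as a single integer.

Answer: 14

Derivation:
Step 1: PC=0 exec 'MOV A, 2'. After: A=2 B=0 C=0 D=0 ZF=0 PC=1
Step 2: PC=1 exec 'MOV B, 4'. After: A=2 B=4 C=0 D=0 ZF=0 PC=2
Step 3: PC=2 exec 'MUL D, B'. After: A=2 B=4 C=0 D=0 ZF=1 PC=3
Step 4: PC=3 exec 'MOV C, D'. After: A=2 B=4 C=0 D=0 ZF=1 PC=4
Step 5: PC=4 exec 'SUB D, C'. After: A=2 B=4 C=0 D=0 ZF=1 PC=5
Step 6: PC=5 exec 'SUB A, 1'. After: A=1 B=4 C=0 D=0 ZF=0 PC=6
Step 7: PC=6 exec 'JNZ 2'. After: A=1 B=4 C=0 D=0 ZF=0 PC=2
Step 8: PC=2 exec 'MUL D, B'. After: A=1 B=4 C=0 D=0 ZF=1 PC=3
Step 9: PC=3 exec 'MOV C, D'. After: A=1 B=4 C=0 D=0 ZF=1 PC=4
Step 10: PC=4 exec 'SUB D, C'. After: A=1 B=4 C=0 D=0 ZF=1 PC=5
Step 11: PC=5 exec 'SUB A, 1'. After: A=0 B=4 C=0 D=0 ZF=1 PC=6
Step 12: PC=6 exec 'JNZ 2'. After: A=0 B=4 C=0 D=0 ZF=1 PC=7
Step 13: PC=7 exec 'ADD A, 3'. After: A=3 B=4 C=0 D=0 ZF=0 PC=8
Step 14: PC=8 exec 'HALT'. After: A=3 B=4 C=0 D=0 ZF=0 PC=8 HALTED
Total instructions executed: 14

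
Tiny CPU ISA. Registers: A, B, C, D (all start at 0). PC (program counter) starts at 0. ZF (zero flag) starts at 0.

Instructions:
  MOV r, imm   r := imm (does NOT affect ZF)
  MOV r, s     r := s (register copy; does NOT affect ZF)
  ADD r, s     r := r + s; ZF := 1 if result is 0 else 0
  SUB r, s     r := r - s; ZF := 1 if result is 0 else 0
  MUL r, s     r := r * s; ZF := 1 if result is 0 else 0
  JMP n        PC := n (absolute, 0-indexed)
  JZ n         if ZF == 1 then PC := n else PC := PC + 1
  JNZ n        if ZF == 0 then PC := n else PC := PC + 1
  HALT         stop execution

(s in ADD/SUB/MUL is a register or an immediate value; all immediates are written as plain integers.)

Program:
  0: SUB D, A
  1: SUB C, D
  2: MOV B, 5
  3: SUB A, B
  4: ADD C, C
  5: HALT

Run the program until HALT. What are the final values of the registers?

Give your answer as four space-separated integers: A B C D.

Answer: -5 5 0 0

Derivation:
Step 1: PC=0 exec 'SUB D, A'. After: A=0 B=0 C=0 D=0 ZF=1 PC=1
Step 2: PC=1 exec 'SUB C, D'. After: A=0 B=0 C=0 D=0 ZF=1 PC=2
Step 3: PC=2 exec 'MOV B, 5'. After: A=0 B=5 C=0 D=0 ZF=1 PC=3
Step 4: PC=3 exec 'SUB A, B'. After: A=-5 B=5 C=0 D=0 ZF=0 PC=4
Step 5: PC=4 exec 'ADD C, C'. After: A=-5 B=5 C=0 D=0 ZF=1 PC=5
Step 6: PC=5 exec 'HALT'. After: A=-5 B=5 C=0 D=0 ZF=1 PC=5 HALTED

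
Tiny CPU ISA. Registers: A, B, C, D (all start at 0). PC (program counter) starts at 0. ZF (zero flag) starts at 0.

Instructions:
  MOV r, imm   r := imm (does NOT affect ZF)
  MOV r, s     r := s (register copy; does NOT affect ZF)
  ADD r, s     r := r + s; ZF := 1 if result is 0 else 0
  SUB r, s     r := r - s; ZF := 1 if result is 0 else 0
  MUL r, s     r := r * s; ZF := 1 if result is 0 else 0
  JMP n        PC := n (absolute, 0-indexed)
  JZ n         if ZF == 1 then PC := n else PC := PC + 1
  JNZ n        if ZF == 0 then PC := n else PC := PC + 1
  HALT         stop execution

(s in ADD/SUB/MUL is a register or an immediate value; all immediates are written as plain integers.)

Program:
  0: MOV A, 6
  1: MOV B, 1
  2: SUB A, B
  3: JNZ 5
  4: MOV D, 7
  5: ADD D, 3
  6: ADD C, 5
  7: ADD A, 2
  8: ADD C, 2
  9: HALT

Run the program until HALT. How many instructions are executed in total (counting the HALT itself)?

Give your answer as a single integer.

Step 1: PC=0 exec 'MOV A, 6'. After: A=6 B=0 C=0 D=0 ZF=0 PC=1
Step 2: PC=1 exec 'MOV B, 1'. After: A=6 B=1 C=0 D=0 ZF=0 PC=2
Step 3: PC=2 exec 'SUB A, B'. After: A=5 B=1 C=0 D=0 ZF=0 PC=3
Step 4: PC=3 exec 'JNZ 5'. After: A=5 B=1 C=0 D=0 ZF=0 PC=5
Step 5: PC=5 exec 'ADD D, 3'. After: A=5 B=1 C=0 D=3 ZF=0 PC=6
Step 6: PC=6 exec 'ADD C, 5'. After: A=5 B=1 C=5 D=3 ZF=0 PC=7
Step 7: PC=7 exec 'ADD A, 2'. After: A=7 B=1 C=5 D=3 ZF=0 PC=8
Step 8: PC=8 exec 'ADD C, 2'. After: A=7 B=1 C=7 D=3 ZF=0 PC=9
Step 9: PC=9 exec 'HALT'. After: A=7 B=1 C=7 D=3 ZF=0 PC=9 HALTED
Total instructions executed: 9

Answer: 9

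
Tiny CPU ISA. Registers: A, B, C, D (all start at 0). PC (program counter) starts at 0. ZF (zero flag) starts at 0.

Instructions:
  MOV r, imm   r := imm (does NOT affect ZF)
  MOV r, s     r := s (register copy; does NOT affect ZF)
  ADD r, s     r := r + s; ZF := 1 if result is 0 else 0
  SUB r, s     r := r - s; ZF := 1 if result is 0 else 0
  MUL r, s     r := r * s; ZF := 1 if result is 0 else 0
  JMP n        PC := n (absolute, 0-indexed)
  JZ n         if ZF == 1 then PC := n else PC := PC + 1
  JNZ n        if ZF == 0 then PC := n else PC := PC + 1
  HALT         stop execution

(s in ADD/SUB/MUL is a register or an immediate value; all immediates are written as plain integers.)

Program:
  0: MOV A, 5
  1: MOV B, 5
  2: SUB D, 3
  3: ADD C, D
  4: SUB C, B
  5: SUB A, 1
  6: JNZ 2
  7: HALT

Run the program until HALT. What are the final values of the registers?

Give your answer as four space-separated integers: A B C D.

Answer: 0 5 -70 -15

Derivation:
Step 1: PC=0 exec 'MOV A, 5'. After: A=5 B=0 C=0 D=0 ZF=0 PC=1
Step 2: PC=1 exec 'MOV B, 5'. After: A=5 B=5 C=0 D=0 ZF=0 PC=2
Step 3: PC=2 exec 'SUB D, 3'. After: A=5 B=5 C=0 D=-3 ZF=0 PC=3
Step 4: PC=3 exec 'ADD C, D'. After: A=5 B=5 C=-3 D=-3 ZF=0 PC=4
Step 5: PC=4 exec 'SUB C, B'. After: A=5 B=5 C=-8 D=-3 ZF=0 PC=5
Step 6: PC=5 exec 'SUB A, 1'. After: A=4 B=5 C=-8 D=-3 ZF=0 PC=6
Step 7: PC=6 exec 'JNZ 2'. After: A=4 B=5 C=-8 D=-3 ZF=0 PC=2
Step 8: PC=2 exec 'SUB D, 3'. After: A=4 B=5 C=-8 D=-6 ZF=0 PC=3
Step 9: PC=3 exec 'ADD C, D'. After: A=4 B=5 C=-14 D=-6 ZF=0 PC=4
Step 10: PC=4 exec 'SUB C, B'. After: A=4 B=5 C=-19 D=-6 ZF=0 PC=5
Step 11: PC=5 exec 'SUB A, 1'. After: A=3 B=5 C=-19 D=-6 ZF=0 PC=6
Step 12: PC=6 exec 'JNZ 2'. After: A=3 B=5 C=-19 D=-6 ZF=0 PC=2
Step 13: PC=2 exec 'SUB D, 3'. After: A=3 B=5 C=-19 D=-9 ZF=0 PC=3
Step 14: PC=3 exec 'ADD C, D'. After: A=3 B=5 C=-28 D=-9 ZF=0 PC=4
Step 15: PC=4 exec 'SUB C, B'. After: A=3 B=5 C=-33 D=-9 ZF=0 PC=5
Step 16: PC=5 exec 'SUB A, 1'. After: A=2 B=5 C=-33 D=-9 ZF=0 PC=6
Step 17: PC=6 exec 'JNZ 2'. After: A=2 B=5 C=-33 D=-9 ZF=0 PC=2
Step 18: PC=2 exec 'SUB D, 3'. After: A=2 B=5 C=-33 D=-12 ZF=0 PC=3
Step 19: PC=3 exec 'ADD C, D'. After: A=2 B=5 C=-45 D=-12 ZF=0 PC=4
Step 20: PC=4 exec 'SUB C, B'. After: A=2 B=5 C=-50 D=-12 ZF=0 PC=5
Step 21: PC=5 exec 'SUB A, 1'. After: A=1 B=5 C=-50 D=-12 ZF=0 PC=6
Step 22: PC=6 exec 'JNZ 2'. After: A=1 B=5 C=-50 D=-12 ZF=0 PC=2
Step 23: PC=2 exec 'SUB D, 3'. After: A=1 B=5 C=-50 D=-15 ZF=0 PC=3
Step 24: PC=3 exec 'ADD C, D'. After: A=1 B=5 C=-65 D=-15 ZF=0 PC=4
Step 25: PC=4 exec 'SUB C, B'. After: A=1 B=5 C=-70 D=-15 ZF=0 PC=5
Step 26: PC=5 exec 'SUB A, 1'. After: A=0 B=5 C=-70 D=-15 ZF=1 PC=6
Step 27: PC=6 exec 'JNZ 2'. After: A=0 B=5 C=-70 D=-15 ZF=1 PC=7
Step 28: PC=7 exec 'HALT'. After: A=0 B=5 C=-70 D=-15 ZF=1 PC=7 HALTED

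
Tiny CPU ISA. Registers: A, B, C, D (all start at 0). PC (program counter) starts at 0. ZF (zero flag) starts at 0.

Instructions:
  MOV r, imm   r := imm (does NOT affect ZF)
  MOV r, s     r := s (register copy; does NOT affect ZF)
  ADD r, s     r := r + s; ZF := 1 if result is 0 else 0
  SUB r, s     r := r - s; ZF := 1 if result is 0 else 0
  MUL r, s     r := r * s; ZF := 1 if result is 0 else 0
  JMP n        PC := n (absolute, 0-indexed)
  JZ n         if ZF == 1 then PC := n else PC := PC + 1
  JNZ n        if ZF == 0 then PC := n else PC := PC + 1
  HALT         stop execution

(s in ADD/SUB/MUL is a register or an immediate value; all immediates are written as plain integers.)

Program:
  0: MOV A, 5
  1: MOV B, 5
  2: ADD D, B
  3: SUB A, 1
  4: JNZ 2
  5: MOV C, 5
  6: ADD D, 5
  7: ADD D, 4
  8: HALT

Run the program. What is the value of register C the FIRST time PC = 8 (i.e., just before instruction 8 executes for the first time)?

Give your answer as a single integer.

Step 1: PC=0 exec 'MOV A, 5'. After: A=5 B=0 C=0 D=0 ZF=0 PC=1
Step 2: PC=1 exec 'MOV B, 5'. After: A=5 B=5 C=0 D=0 ZF=0 PC=2
Step 3: PC=2 exec 'ADD D, B'. After: A=5 B=5 C=0 D=5 ZF=0 PC=3
Step 4: PC=3 exec 'SUB A, 1'. After: A=4 B=5 C=0 D=5 ZF=0 PC=4
Step 5: PC=4 exec 'JNZ 2'. After: A=4 B=5 C=0 D=5 ZF=0 PC=2
Step 6: PC=2 exec 'ADD D, B'. After: A=4 B=5 C=0 D=10 ZF=0 PC=3
Step 7: PC=3 exec 'SUB A, 1'. After: A=3 B=5 C=0 D=10 ZF=0 PC=4
Step 8: PC=4 exec 'JNZ 2'. After: A=3 B=5 C=0 D=10 ZF=0 PC=2
Step 9: PC=2 exec 'ADD D, B'. After: A=3 B=5 C=0 D=15 ZF=0 PC=3
Step 10: PC=3 exec 'SUB A, 1'. After: A=2 B=5 C=0 D=15 ZF=0 PC=4
Step 11: PC=4 exec 'JNZ 2'. After: A=2 B=5 C=0 D=15 ZF=0 PC=2
Step 12: PC=2 exec 'ADD D, B'. After: A=2 B=5 C=0 D=20 ZF=0 PC=3
Step 13: PC=3 exec 'SUB A, 1'. After: A=1 B=5 C=0 D=20 ZF=0 PC=4
Step 14: PC=4 exec 'JNZ 2'. After: A=1 B=5 C=0 D=20 ZF=0 PC=2
Step 15: PC=2 exec 'ADD D, B'. After: A=1 B=5 C=0 D=25 ZF=0 PC=3
Step 16: PC=3 exec 'SUB A, 1'. After: A=0 B=5 C=0 D=25 ZF=1 PC=4
Step 17: PC=4 exec 'JNZ 2'. After: A=0 B=5 C=0 D=25 ZF=1 PC=5
Step 18: PC=5 exec 'MOV C, 5'. After: A=0 B=5 C=5 D=25 ZF=1 PC=6
Step 19: PC=6 exec 'ADD D, 5'. After: A=0 B=5 C=5 D=30 ZF=0 PC=7
Step 20: PC=7 exec 'ADD D, 4'. After: A=0 B=5 C=5 D=34 ZF=0 PC=8
First time PC=8: C=5

5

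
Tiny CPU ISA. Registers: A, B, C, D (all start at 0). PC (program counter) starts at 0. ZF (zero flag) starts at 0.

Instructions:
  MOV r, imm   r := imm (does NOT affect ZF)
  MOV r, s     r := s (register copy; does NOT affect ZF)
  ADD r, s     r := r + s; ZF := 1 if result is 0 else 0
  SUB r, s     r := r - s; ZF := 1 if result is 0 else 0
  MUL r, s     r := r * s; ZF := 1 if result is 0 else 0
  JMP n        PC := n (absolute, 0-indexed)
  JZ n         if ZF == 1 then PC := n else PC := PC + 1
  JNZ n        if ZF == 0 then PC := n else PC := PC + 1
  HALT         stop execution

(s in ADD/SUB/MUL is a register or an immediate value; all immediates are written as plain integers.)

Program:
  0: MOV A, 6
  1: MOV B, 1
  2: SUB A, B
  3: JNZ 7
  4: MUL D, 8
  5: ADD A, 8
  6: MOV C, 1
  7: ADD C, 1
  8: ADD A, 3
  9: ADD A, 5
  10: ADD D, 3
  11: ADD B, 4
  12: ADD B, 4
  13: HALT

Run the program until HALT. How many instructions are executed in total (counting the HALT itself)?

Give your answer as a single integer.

Answer: 11

Derivation:
Step 1: PC=0 exec 'MOV A, 6'. After: A=6 B=0 C=0 D=0 ZF=0 PC=1
Step 2: PC=1 exec 'MOV B, 1'. After: A=6 B=1 C=0 D=0 ZF=0 PC=2
Step 3: PC=2 exec 'SUB A, B'. After: A=5 B=1 C=0 D=0 ZF=0 PC=3
Step 4: PC=3 exec 'JNZ 7'. After: A=5 B=1 C=0 D=0 ZF=0 PC=7
Step 5: PC=7 exec 'ADD C, 1'. After: A=5 B=1 C=1 D=0 ZF=0 PC=8
Step 6: PC=8 exec 'ADD A, 3'. After: A=8 B=1 C=1 D=0 ZF=0 PC=9
Step 7: PC=9 exec 'ADD A, 5'. After: A=13 B=1 C=1 D=0 ZF=0 PC=10
Step 8: PC=10 exec 'ADD D, 3'. After: A=13 B=1 C=1 D=3 ZF=0 PC=11
Step 9: PC=11 exec 'ADD B, 4'. After: A=13 B=5 C=1 D=3 ZF=0 PC=12
Step 10: PC=12 exec 'ADD B, 4'. After: A=13 B=9 C=1 D=3 ZF=0 PC=13
Step 11: PC=13 exec 'HALT'. After: A=13 B=9 C=1 D=3 ZF=0 PC=13 HALTED
Total instructions executed: 11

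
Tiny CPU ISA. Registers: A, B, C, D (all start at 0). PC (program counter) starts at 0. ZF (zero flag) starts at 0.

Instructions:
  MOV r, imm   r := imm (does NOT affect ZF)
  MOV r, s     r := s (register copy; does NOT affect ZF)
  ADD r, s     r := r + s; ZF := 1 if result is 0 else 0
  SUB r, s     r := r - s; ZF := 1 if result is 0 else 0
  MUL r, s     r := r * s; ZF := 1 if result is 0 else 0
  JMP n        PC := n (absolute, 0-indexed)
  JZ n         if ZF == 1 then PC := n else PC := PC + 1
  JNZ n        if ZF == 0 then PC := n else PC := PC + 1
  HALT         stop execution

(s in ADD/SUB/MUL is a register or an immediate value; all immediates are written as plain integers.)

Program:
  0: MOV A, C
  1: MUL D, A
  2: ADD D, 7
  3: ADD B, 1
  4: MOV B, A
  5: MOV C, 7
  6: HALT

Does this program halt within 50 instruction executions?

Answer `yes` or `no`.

Answer: yes

Derivation:
Step 1: PC=0 exec 'MOV A, C'. After: A=0 B=0 C=0 D=0 ZF=0 PC=1
Step 2: PC=1 exec 'MUL D, A'. After: A=0 B=0 C=0 D=0 ZF=1 PC=2
Step 3: PC=2 exec 'ADD D, 7'. After: A=0 B=0 C=0 D=7 ZF=0 PC=3
Step 4: PC=3 exec 'ADD B, 1'. After: A=0 B=1 C=0 D=7 ZF=0 PC=4
Step 5: PC=4 exec 'MOV B, A'. After: A=0 B=0 C=0 D=7 ZF=0 PC=5
Step 6: PC=5 exec 'MOV C, 7'. After: A=0 B=0 C=7 D=7 ZF=0 PC=6
Step 7: PC=6 exec 'HALT'. After: A=0 B=0 C=7 D=7 ZF=0 PC=6 HALTED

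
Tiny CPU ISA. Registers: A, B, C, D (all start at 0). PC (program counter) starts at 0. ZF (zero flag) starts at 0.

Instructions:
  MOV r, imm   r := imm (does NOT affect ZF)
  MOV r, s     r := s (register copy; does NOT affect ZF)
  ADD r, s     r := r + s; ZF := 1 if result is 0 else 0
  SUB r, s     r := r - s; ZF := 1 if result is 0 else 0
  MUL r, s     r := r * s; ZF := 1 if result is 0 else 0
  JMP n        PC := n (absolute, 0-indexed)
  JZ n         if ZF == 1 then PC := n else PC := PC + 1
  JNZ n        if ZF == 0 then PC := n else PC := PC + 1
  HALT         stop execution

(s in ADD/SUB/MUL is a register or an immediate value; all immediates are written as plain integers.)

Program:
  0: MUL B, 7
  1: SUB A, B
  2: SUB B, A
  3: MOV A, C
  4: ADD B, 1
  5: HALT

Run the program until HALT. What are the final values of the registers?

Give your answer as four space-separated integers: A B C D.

Answer: 0 1 0 0

Derivation:
Step 1: PC=0 exec 'MUL B, 7'. After: A=0 B=0 C=0 D=0 ZF=1 PC=1
Step 2: PC=1 exec 'SUB A, B'. After: A=0 B=0 C=0 D=0 ZF=1 PC=2
Step 3: PC=2 exec 'SUB B, A'. After: A=0 B=0 C=0 D=0 ZF=1 PC=3
Step 4: PC=3 exec 'MOV A, C'. After: A=0 B=0 C=0 D=0 ZF=1 PC=4
Step 5: PC=4 exec 'ADD B, 1'. After: A=0 B=1 C=0 D=0 ZF=0 PC=5
Step 6: PC=5 exec 'HALT'. After: A=0 B=1 C=0 D=0 ZF=0 PC=5 HALTED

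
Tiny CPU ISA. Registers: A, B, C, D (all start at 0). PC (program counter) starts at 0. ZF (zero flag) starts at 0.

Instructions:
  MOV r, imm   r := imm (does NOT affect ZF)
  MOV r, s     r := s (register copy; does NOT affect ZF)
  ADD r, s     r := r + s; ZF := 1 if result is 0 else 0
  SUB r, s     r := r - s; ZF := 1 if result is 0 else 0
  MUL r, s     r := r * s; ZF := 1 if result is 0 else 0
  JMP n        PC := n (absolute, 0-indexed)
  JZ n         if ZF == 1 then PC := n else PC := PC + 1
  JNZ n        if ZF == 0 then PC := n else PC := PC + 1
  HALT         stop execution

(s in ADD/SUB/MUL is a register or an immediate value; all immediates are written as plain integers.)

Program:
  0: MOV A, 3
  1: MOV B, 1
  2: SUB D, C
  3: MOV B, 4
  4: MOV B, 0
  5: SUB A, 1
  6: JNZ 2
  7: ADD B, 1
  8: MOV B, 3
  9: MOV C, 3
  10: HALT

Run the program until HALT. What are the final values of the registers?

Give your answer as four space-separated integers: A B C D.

Step 1: PC=0 exec 'MOV A, 3'. After: A=3 B=0 C=0 D=0 ZF=0 PC=1
Step 2: PC=1 exec 'MOV B, 1'. After: A=3 B=1 C=0 D=0 ZF=0 PC=2
Step 3: PC=2 exec 'SUB D, C'. After: A=3 B=1 C=0 D=0 ZF=1 PC=3
Step 4: PC=3 exec 'MOV B, 4'. After: A=3 B=4 C=0 D=0 ZF=1 PC=4
Step 5: PC=4 exec 'MOV B, 0'. After: A=3 B=0 C=0 D=0 ZF=1 PC=5
Step 6: PC=5 exec 'SUB A, 1'. After: A=2 B=0 C=0 D=0 ZF=0 PC=6
Step 7: PC=6 exec 'JNZ 2'. After: A=2 B=0 C=0 D=0 ZF=0 PC=2
Step 8: PC=2 exec 'SUB D, C'. After: A=2 B=0 C=0 D=0 ZF=1 PC=3
Step 9: PC=3 exec 'MOV B, 4'. After: A=2 B=4 C=0 D=0 ZF=1 PC=4
Step 10: PC=4 exec 'MOV B, 0'. After: A=2 B=0 C=0 D=0 ZF=1 PC=5
Step 11: PC=5 exec 'SUB A, 1'. After: A=1 B=0 C=0 D=0 ZF=0 PC=6
Step 12: PC=6 exec 'JNZ 2'. After: A=1 B=0 C=0 D=0 ZF=0 PC=2
Step 13: PC=2 exec 'SUB D, C'. After: A=1 B=0 C=0 D=0 ZF=1 PC=3
Step 14: PC=3 exec 'MOV B, 4'. After: A=1 B=4 C=0 D=0 ZF=1 PC=4
Step 15: PC=4 exec 'MOV B, 0'. After: A=1 B=0 C=0 D=0 ZF=1 PC=5
Step 16: PC=5 exec 'SUB A, 1'. After: A=0 B=0 C=0 D=0 ZF=1 PC=6
Step 17: PC=6 exec 'JNZ 2'. After: A=0 B=0 C=0 D=0 ZF=1 PC=7
Step 18: PC=7 exec 'ADD B, 1'. After: A=0 B=1 C=0 D=0 ZF=0 PC=8
Step 19: PC=8 exec 'MOV B, 3'. After: A=0 B=3 C=0 D=0 ZF=0 PC=9
Step 20: PC=9 exec 'MOV C, 3'. After: A=0 B=3 C=3 D=0 ZF=0 PC=10
Step 21: PC=10 exec 'HALT'. After: A=0 B=3 C=3 D=0 ZF=0 PC=10 HALTED

Answer: 0 3 3 0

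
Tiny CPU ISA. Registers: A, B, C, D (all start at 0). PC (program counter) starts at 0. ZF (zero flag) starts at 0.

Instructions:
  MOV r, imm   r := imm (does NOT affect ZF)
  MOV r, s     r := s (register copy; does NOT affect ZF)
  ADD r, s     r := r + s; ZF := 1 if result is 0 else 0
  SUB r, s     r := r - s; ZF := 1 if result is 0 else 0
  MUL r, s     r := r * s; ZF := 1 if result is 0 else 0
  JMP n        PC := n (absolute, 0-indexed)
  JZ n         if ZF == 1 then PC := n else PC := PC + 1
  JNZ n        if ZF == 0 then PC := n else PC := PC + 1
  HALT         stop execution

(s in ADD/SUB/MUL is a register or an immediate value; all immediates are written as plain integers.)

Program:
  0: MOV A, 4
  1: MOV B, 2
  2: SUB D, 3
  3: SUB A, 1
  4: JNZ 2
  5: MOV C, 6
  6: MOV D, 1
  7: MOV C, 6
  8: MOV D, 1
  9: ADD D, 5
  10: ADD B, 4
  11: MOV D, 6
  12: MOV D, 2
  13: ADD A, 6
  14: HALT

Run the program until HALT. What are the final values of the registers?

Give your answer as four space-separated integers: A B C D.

Answer: 6 6 6 2

Derivation:
Step 1: PC=0 exec 'MOV A, 4'. After: A=4 B=0 C=0 D=0 ZF=0 PC=1
Step 2: PC=1 exec 'MOV B, 2'. After: A=4 B=2 C=0 D=0 ZF=0 PC=2
Step 3: PC=2 exec 'SUB D, 3'. After: A=4 B=2 C=0 D=-3 ZF=0 PC=3
Step 4: PC=3 exec 'SUB A, 1'. After: A=3 B=2 C=0 D=-3 ZF=0 PC=4
Step 5: PC=4 exec 'JNZ 2'. After: A=3 B=2 C=0 D=-3 ZF=0 PC=2
Step 6: PC=2 exec 'SUB D, 3'. After: A=3 B=2 C=0 D=-6 ZF=0 PC=3
Step 7: PC=3 exec 'SUB A, 1'. After: A=2 B=2 C=0 D=-6 ZF=0 PC=4
Step 8: PC=4 exec 'JNZ 2'. After: A=2 B=2 C=0 D=-6 ZF=0 PC=2
Step 9: PC=2 exec 'SUB D, 3'. After: A=2 B=2 C=0 D=-9 ZF=0 PC=3
Step 10: PC=3 exec 'SUB A, 1'. After: A=1 B=2 C=0 D=-9 ZF=0 PC=4
Step 11: PC=4 exec 'JNZ 2'. After: A=1 B=2 C=0 D=-9 ZF=0 PC=2
Step 12: PC=2 exec 'SUB D, 3'. After: A=1 B=2 C=0 D=-12 ZF=0 PC=3
Step 13: PC=3 exec 'SUB A, 1'. After: A=0 B=2 C=0 D=-12 ZF=1 PC=4
Step 14: PC=4 exec 'JNZ 2'. After: A=0 B=2 C=0 D=-12 ZF=1 PC=5
Step 15: PC=5 exec 'MOV C, 6'. After: A=0 B=2 C=6 D=-12 ZF=1 PC=6
Step 16: PC=6 exec 'MOV D, 1'. After: A=0 B=2 C=6 D=1 ZF=1 PC=7
Step 17: PC=7 exec 'MOV C, 6'. After: A=0 B=2 C=6 D=1 ZF=1 PC=8
Step 18: PC=8 exec 'MOV D, 1'. After: A=0 B=2 C=6 D=1 ZF=1 PC=9
Step 19: PC=9 exec 'ADD D, 5'. After: A=0 B=2 C=6 D=6 ZF=0 PC=10
Step 20: PC=10 exec 'ADD B, 4'. After: A=0 B=6 C=6 D=6 ZF=0 PC=11
Step 21: PC=11 exec 'MOV D, 6'. After: A=0 B=6 C=6 D=6 ZF=0 PC=12
Step 22: PC=12 exec 'MOV D, 2'. After: A=0 B=6 C=6 D=2 ZF=0 PC=13
Step 23: PC=13 exec 'ADD A, 6'. After: A=6 B=6 C=6 D=2 ZF=0 PC=14
Step 24: PC=14 exec 'HALT'. After: A=6 B=6 C=6 D=2 ZF=0 PC=14 HALTED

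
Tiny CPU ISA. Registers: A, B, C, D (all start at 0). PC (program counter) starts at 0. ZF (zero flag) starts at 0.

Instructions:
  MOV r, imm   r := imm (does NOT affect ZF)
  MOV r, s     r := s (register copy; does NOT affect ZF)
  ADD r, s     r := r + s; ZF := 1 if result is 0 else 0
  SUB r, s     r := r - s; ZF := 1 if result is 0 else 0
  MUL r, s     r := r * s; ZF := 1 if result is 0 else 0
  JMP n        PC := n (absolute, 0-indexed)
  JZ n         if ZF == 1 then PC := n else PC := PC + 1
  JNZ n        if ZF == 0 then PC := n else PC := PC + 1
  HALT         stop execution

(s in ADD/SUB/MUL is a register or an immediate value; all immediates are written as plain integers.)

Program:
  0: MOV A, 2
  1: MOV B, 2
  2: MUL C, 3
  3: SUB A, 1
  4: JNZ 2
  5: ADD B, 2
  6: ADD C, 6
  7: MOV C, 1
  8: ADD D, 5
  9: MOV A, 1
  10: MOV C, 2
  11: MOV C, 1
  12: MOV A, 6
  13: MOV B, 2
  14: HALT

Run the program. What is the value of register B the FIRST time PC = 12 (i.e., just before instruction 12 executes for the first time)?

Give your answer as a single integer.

Step 1: PC=0 exec 'MOV A, 2'. After: A=2 B=0 C=0 D=0 ZF=0 PC=1
Step 2: PC=1 exec 'MOV B, 2'. After: A=2 B=2 C=0 D=0 ZF=0 PC=2
Step 3: PC=2 exec 'MUL C, 3'. After: A=2 B=2 C=0 D=0 ZF=1 PC=3
Step 4: PC=3 exec 'SUB A, 1'. After: A=1 B=2 C=0 D=0 ZF=0 PC=4
Step 5: PC=4 exec 'JNZ 2'. After: A=1 B=2 C=0 D=0 ZF=0 PC=2
Step 6: PC=2 exec 'MUL C, 3'. After: A=1 B=2 C=0 D=0 ZF=1 PC=3
Step 7: PC=3 exec 'SUB A, 1'. After: A=0 B=2 C=0 D=0 ZF=1 PC=4
Step 8: PC=4 exec 'JNZ 2'. After: A=0 B=2 C=0 D=0 ZF=1 PC=5
Step 9: PC=5 exec 'ADD B, 2'. After: A=0 B=4 C=0 D=0 ZF=0 PC=6
Step 10: PC=6 exec 'ADD C, 6'. After: A=0 B=4 C=6 D=0 ZF=0 PC=7
Step 11: PC=7 exec 'MOV C, 1'. After: A=0 B=4 C=1 D=0 ZF=0 PC=8
Step 12: PC=8 exec 'ADD D, 5'. After: A=0 B=4 C=1 D=5 ZF=0 PC=9
Step 13: PC=9 exec 'MOV A, 1'. After: A=1 B=4 C=1 D=5 ZF=0 PC=10
Step 14: PC=10 exec 'MOV C, 2'. After: A=1 B=4 C=2 D=5 ZF=0 PC=11
Step 15: PC=11 exec 'MOV C, 1'. After: A=1 B=4 C=1 D=5 ZF=0 PC=12
First time PC=12: B=4

4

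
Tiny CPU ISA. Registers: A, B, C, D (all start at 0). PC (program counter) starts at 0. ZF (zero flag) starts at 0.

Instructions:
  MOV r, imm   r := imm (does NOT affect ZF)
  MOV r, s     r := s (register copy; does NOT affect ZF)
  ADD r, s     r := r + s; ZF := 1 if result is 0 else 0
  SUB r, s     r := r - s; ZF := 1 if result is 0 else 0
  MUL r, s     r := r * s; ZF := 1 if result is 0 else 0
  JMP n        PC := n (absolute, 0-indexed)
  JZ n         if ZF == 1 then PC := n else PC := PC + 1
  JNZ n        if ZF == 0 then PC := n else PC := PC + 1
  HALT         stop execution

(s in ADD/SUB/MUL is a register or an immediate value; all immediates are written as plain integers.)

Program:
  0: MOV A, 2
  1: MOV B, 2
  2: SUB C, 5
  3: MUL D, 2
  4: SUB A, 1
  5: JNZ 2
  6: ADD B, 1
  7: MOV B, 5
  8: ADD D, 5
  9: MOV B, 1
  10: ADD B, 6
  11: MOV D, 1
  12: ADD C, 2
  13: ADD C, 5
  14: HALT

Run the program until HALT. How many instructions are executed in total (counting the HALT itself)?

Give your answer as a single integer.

Answer: 19

Derivation:
Step 1: PC=0 exec 'MOV A, 2'. After: A=2 B=0 C=0 D=0 ZF=0 PC=1
Step 2: PC=1 exec 'MOV B, 2'. After: A=2 B=2 C=0 D=0 ZF=0 PC=2
Step 3: PC=2 exec 'SUB C, 5'. After: A=2 B=2 C=-5 D=0 ZF=0 PC=3
Step 4: PC=3 exec 'MUL D, 2'. After: A=2 B=2 C=-5 D=0 ZF=1 PC=4
Step 5: PC=4 exec 'SUB A, 1'. After: A=1 B=2 C=-5 D=0 ZF=0 PC=5
Step 6: PC=5 exec 'JNZ 2'. After: A=1 B=2 C=-5 D=0 ZF=0 PC=2
Step 7: PC=2 exec 'SUB C, 5'. After: A=1 B=2 C=-10 D=0 ZF=0 PC=3
Step 8: PC=3 exec 'MUL D, 2'. After: A=1 B=2 C=-10 D=0 ZF=1 PC=4
Step 9: PC=4 exec 'SUB A, 1'. After: A=0 B=2 C=-10 D=0 ZF=1 PC=5
Step 10: PC=5 exec 'JNZ 2'. After: A=0 B=2 C=-10 D=0 ZF=1 PC=6
Step 11: PC=6 exec 'ADD B, 1'. After: A=0 B=3 C=-10 D=0 ZF=0 PC=7
Step 12: PC=7 exec 'MOV B, 5'. After: A=0 B=5 C=-10 D=0 ZF=0 PC=8
Step 13: PC=8 exec 'ADD D, 5'. After: A=0 B=5 C=-10 D=5 ZF=0 PC=9
Step 14: PC=9 exec 'MOV B, 1'. After: A=0 B=1 C=-10 D=5 ZF=0 PC=10
Step 15: PC=10 exec 'ADD B, 6'. After: A=0 B=7 C=-10 D=5 ZF=0 PC=11
Step 16: PC=11 exec 'MOV D, 1'. After: A=0 B=7 C=-10 D=1 ZF=0 PC=12
Step 17: PC=12 exec 'ADD C, 2'. After: A=0 B=7 C=-8 D=1 ZF=0 PC=13
Step 18: PC=13 exec 'ADD C, 5'. After: A=0 B=7 C=-3 D=1 ZF=0 PC=14
Step 19: PC=14 exec 'HALT'. After: A=0 B=7 C=-3 D=1 ZF=0 PC=14 HALTED
Total instructions executed: 19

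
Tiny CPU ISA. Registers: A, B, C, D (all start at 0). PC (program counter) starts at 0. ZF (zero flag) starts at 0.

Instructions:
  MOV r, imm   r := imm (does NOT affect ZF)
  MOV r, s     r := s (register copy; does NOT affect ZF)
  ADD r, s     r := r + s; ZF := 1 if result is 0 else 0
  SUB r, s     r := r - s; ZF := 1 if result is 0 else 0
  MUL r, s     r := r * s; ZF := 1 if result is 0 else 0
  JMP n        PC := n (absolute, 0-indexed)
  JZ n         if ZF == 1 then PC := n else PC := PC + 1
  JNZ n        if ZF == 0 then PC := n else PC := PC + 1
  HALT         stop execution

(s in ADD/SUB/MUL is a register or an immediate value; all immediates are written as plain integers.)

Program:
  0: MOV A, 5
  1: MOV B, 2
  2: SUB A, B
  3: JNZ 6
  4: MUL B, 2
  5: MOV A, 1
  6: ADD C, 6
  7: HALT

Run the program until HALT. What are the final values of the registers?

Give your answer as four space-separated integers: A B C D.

Answer: 3 2 6 0

Derivation:
Step 1: PC=0 exec 'MOV A, 5'. After: A=5 B=0 C=0 D=0 ZF=0 PC=1
Step 2: PC=1 exec 'MOV B, 2'. After: A=5 B=2 C=0 D=0 ZF=0 PC=2
Step 3: PC=2 exec 'SUB A, B'. After: A=3 B=2 C=0 D=0 ZF=0 PC=3
Step 4: PC=3 exec 'JNZ 6'. After: A=3 B=2 C=0 D=0 ZF=0 PC=6
Step 5: PC=6 exec 'ADD C, 6'. After: A=3 B=2 C=6 D=0 ZF=0 PC=7
Step 6: PC=7 exec 'HALT'. After: A=3 B=2 C=6 D=0 ZF=0 PC=7 HALTED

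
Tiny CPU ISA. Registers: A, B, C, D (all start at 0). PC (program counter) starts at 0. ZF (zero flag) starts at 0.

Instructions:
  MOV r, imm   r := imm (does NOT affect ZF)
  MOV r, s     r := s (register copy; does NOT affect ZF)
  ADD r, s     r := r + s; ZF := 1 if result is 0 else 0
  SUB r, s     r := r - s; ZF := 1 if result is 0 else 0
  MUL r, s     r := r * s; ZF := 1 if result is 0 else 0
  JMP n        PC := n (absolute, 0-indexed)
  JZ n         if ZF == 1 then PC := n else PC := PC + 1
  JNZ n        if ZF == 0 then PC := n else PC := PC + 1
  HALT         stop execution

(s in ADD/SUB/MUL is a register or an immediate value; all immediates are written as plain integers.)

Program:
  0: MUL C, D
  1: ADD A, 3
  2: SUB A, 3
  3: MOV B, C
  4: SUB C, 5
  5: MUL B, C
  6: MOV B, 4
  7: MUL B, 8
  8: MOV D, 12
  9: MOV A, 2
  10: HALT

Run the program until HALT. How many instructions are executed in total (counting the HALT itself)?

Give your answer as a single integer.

Answer: 11

Derivation:
Step 1: PC=0 exec 'MUL C, D'. After: A=0 B=0 C=0 D=0 ZF=1 PC=1
Step 2: PC=1 exec 'ADD A, 3'. After: A=3 B=0 C=0 D=0 ZF=0 PC=2
Step 3: PC=2 exec 'SUB A, 3'. After: A=0 B=0 C=0 D=0 ZF=1 PC=3
Step 4: PC=3 exec 'MOV B, C'. After: A=0 B=0 C=0 D=0 ZF=1 PC=4
Step 5: PC=4 exec 'SUB C, 5'. After: A=0 B=0 C=-5 D=0 ZF=0 PC=5
Step 6: PC=5 exec 'MUL B, C'. After: A=0 B=0 C=-5 D=0 ZF=1 PC=6
Step 7: PC=6 exec 'MOV B, 4'. After: A=0 B=4 C=-5 D=0 ZF=1 PC=7
Step 8: PC=7 exec 'MUL B, 8'. After: A=0 B=32 C=-5 D=0 ZF=0 PC=8
Step 9: PC=8 exec 'MOV D, 12'. After: A=0 B=32 C=-5 D=12 ZF=0 PC=9
Step 10: PC=9 exec 'MOV A, 2'. After: A=2 B=32 C=-5 D=12 ZF=0 PC=10
Step 11: PC=10 exec 'HALT'. After: A=2 B=32 C=-5 D=12 ZF=0 PC=10 HALTED
Total instructions executed: 11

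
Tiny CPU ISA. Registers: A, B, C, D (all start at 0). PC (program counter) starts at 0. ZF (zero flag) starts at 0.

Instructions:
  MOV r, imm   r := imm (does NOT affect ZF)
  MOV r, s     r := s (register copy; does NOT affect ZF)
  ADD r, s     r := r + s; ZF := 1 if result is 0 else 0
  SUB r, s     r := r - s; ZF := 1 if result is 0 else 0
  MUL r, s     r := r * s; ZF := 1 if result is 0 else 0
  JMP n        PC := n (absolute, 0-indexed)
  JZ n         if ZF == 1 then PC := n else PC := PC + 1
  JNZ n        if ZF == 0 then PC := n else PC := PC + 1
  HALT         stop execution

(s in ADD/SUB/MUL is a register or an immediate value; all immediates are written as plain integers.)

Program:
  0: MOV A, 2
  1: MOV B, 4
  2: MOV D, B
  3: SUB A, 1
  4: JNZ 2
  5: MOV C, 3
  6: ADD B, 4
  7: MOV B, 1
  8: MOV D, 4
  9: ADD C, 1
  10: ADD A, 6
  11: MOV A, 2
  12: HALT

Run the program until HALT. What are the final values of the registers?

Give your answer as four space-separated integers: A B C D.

Step 1: PC=0 exec 'MOV A, 2'. After: A=2 B=0 C=0 D=0 ZF=0 PC=1
Step 2: PC=1 exec 'MOV B, 4'. After: A=2 B=4 C=0 D=0 ZF=0 PC=2
Step 3: PC=2 exec 'MOV D, B'. After: A=2 B=4 C=0 D=4 ZF=0 PC=3
Step 4: PC=3 exec 'SUB A, 1'. After: A=1 B=4 C=0 D=4 ZF=0 PC=4
Step 5: PC=4 exec 'JNZ 2'. After: A=1 B=4 C=0 D=4 ZF=0 PC=2
Step 6: PC=2 exec 'MOV D, B'. After: A=1 B=4 C=0 D=4 ZF=0 PC=3
Step 7: PC=3 exec 'SUB A, 1'. After: A=0 B=4 C=0 D=4 ZF=1 PC=4
Step 8: PC=4 exec 'JNZ 2'. After: A=0 B=4 C=0 D=4 ZF=1 PC=5
Step 9: PC=5 exec 'MOV C, 3'. After: A=0 B=4 C=3 D=4 ZF=1 PC=6
Step 10: PC=6 exec 'ADD B, 4'. After: A=0 B=8 C=3 D=4 ZF=0 PC=7
Step 11: PC=7 exec 'MOV B, 1'. After: A=0 B=1 C=3 D=4 ZF=0 PC=8
Step 12: PC=8 exec 'MOV D, 4'. After: A=0 B=1 C=3 D=4 ZF=0 PC=9
Step 13: PC=9 exec 'ADD C, 1'. After: A=0 B=1 C=4 D=4 ZF=0 PC=10
Step 14: PC=10 exec 'ADD A, 6'. After: A=6 B=1 C=4 D=4 ZF=0 PC=11
Step 15: PC=11 exec 'MOV A, 2'. After: A=2 B=1 C=4 D=4 ZF=0 PC=12
Step 16: PC=12 exec 'HALT'. After: A=2 B=1 C=4 D=4 ZF=0 PC=12 HALTED

Answer: 2 1 4 4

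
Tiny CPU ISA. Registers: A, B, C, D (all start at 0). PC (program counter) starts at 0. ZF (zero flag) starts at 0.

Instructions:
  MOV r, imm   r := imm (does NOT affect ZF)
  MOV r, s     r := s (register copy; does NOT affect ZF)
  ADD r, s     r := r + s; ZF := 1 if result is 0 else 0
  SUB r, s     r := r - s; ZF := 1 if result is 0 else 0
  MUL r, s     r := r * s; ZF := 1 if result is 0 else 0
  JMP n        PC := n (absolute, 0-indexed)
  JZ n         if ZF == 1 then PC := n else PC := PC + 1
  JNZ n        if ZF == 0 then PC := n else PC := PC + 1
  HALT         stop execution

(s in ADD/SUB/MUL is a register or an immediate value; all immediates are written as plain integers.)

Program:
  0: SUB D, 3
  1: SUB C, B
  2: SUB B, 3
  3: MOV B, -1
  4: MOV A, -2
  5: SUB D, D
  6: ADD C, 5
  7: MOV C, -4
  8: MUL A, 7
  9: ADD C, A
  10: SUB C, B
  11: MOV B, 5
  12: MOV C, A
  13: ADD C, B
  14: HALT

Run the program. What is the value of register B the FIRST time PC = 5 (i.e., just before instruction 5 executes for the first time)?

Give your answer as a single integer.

Step 1: PC=0 exec 'SUB D, 3'. After: A=0 B=0 C=0 D=-3 ZF=0 PC=1
Step 2: PC=1 exec 'SUB C, B'. After: A=0 B=0 C=0 D=-3 ZF=1 PC=2
Step 3: PC=2 exec 'SUB B, 3'. After: A=0 B=-3 C=0 D=-3 ZF=0 PC=3
Step 4: PC=3 exec 'MOV B, -1'. After: A=0 B=-1 C=0 D=-3 ZF=0 PC=4
Step 5: PC=4 exec 'MOV A, -2'. After: A=-2 B=-1 C=0 D=-3 ZF=0 PC=5
First time PC=5: B=-1

-1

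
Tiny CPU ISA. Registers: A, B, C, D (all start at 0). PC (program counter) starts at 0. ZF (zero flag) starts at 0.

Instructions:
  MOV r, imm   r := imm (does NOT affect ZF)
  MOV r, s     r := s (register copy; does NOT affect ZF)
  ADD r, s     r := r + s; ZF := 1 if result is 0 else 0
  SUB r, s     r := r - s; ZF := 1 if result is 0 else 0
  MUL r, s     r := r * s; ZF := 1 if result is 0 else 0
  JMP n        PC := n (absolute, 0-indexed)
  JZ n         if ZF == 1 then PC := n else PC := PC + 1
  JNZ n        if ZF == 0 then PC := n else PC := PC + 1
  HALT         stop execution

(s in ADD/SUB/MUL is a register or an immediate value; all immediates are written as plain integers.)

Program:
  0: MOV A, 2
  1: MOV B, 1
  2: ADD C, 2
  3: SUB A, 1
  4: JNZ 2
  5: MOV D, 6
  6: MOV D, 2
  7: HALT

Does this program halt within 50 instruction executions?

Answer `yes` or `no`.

Answer: yes

Derivation:
Step 1: PC=0 exec 'MOV A, 2'. After: A=2 B=0 C=0 D=0 ZF=0 PC=1
Step 2: PC=1 exec 'MOV B, 1'. After: A=2 B=1 C=0 D=0 ZF=0 PC=2
Step 3: PC=2 exec 'ADD C, 2'. After: A=2 B=1 C=2 D=0 ZF=0 PC=3
Step 4: PC=3 exec 'SUB A, 1'. After: A=1 B=1 C=2 D=0 ZF=0 PC=4
Step 5: PC=4 exec 'JNZ 2'. After: A=1 B=1 C=2 D=0 ZF=0 PC=2
Step 6: PC=2 exec 'ADD C, 2'. After: A=1 B=1 C=4 D=0 ZF=0 PC=3
Step 7: PC=3 exec 'SUB A, 1'. After: A=0 B=1 C=4 D=0 ZF=1 PC=4
Step 8: PC=4 exec 'JNZ 2'. After: A=0 B=1 C=4 D=0 ZF=1 PC=5
Step 9: PC=5 exec 'MOV D, 6'. After: A=0 B=1 C=4 D=6 ZF=1 PC=6
Step 10: PC=6 exec 'MOV D, 2'. After: A=0 B=1 C=4 D=2 ZF=1 PC=7
Step 11: PC=7 exec 'HALT'. After: A=0 B=1 C=4 D=2 ZF=1 PC=7 HALTED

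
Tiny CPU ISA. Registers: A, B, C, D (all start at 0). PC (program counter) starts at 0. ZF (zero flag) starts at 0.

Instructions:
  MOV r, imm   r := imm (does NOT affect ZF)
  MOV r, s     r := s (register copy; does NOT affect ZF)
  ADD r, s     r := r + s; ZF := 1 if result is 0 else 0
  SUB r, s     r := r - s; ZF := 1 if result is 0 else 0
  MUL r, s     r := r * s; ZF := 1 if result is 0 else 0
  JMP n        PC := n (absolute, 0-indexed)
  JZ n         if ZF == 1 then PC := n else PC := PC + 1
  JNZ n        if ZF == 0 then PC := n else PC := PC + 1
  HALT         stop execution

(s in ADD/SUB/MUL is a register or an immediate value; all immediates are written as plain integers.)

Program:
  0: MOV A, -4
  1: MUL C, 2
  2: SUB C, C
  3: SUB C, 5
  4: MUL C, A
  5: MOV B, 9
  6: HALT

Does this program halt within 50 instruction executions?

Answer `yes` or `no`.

Step 1: PC=0 exec 'MOV A, -4'. After: A=-4 B=0 C=0 D=0 ZF=0 PC=1
Step 2: PC=1 exec 'MUL C, 2'. After: A=-4 B=0 C=0 D=0 ZF=1 PC=2
Step 3: PC=2 exec 'SUB C, C'. After: A=-4 B=0 C=0 D=0 ZF=1 PC=3
Step 4: PC=3 exec 'SUB C, 5'. After: A=-4 B=0 C=-5 D=0 ZF=0 PC=4
Step 5: PC=4 exec 'MUL C, A'. After: A=-4 B=0 C=20 D=0 ZF=0 PC=5
Step 6: PC=5 exec 'MOV B, 9'. After: A=-4 B=9 C=20 D=0 ZF=0 PC=6
Step 7: PC=6 exec 'HALT'. After: A=-4 B=9 C=20 D=0 ZF=0 PC=6 HALTED

Answer: yes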